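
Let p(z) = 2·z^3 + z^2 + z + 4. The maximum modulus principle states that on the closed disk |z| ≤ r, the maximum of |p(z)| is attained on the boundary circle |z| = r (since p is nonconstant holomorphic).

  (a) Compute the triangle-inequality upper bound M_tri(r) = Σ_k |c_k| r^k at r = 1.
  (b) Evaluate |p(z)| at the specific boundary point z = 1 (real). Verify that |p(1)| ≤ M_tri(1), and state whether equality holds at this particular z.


Coefficients: c_0 = 4, c_1 = 1, c_2 = 1, c_3 = 2. Radius r = 1.
Part (a). Triangle bound: M_tri(r) = Σ_k |c_k| r^k
  = |4|·1^0 + |1|·1^1 + |1|·1^2 + |2|·1^3
  = 4 + 1 + 1 + 2 = 8.
This bounds M(r) := max_{|z|=r} |p(z)| from above; equality holds iff all terms c_k z^k can be made to align in phase at a single z on |z|=r.
Part (b). At z = 1 (real, on the circle |z| = r):
  p(1) = (4)·1^0 + (1)·1^1 + (1)·1^2 + (2)·1^3 = 8.
  |p(1)| = 8.
Since all nonzero coefficients share the same sign, |p(1)| = 8 = M_tri(1); the triangle bound is attained at z = 1, so in fact M(r) = 8.

M_tri(1) = 8; |p(1)| = 8; equality at z=1: yes.


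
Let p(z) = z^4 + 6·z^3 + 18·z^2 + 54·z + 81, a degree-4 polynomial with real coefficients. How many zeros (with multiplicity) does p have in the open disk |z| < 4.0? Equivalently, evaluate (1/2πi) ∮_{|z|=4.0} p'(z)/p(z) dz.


The zeros of p are: -3, -3, (0 + 3i), (0 - 3i).
Their magnitudes are: 3, 3, 3, 3.
Zeros with |z| < R = 4.0: -3, -3, (0 + 3i), (0 - 3i).
Count = 4.
By the argument principle, (1/2πi) ∮_{|z|=R} p'(z)/p(z) dz equals exactly this count.

Number of zeros inside |z| < 4.0: 4.


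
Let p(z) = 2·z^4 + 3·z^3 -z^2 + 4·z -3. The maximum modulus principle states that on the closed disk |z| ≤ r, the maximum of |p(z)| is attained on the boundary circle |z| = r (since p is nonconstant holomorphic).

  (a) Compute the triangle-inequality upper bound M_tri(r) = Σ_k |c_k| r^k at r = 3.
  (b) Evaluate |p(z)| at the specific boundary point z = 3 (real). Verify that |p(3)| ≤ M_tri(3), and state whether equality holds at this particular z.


Coefficients: c_0 = -3, c_1 = 4, c_2 = -1, c_3 = 3, c_4 = 2. Radius r = 3.
Part (a). Triangle bound: M_tri(r) = Σ_k |c_k| r^k
  = |-3|·3^0 + |4|·3^1 + |-1|·3^2 + |3|·3^3 + |2|·3^4
  = 3 + 12 + 9 + 81 + 162 = 267.
This bounds M(r) := max_{|z|=r} |p(z)| from above; equality holds iff all terms c_k z^k can be made to align in phase at a single z on |z|=r.
Part (b). At z = 3 (real, on the circle |z| = r):
  p(3) = (-3)·3^0 + (4)·3^1 + (-1)·3^2 + (3)·3^3 + (2)·3^4 = 243.
  |p(3)| = 243.
Check: |p(3)| = 243 ≤ 267 = M_tri(3). ✓ Equality does not hold at z = 3 (the coefficients have mixed signs, so the terms do not all align in phase there).

M_tri(3) = 267; |p(3)| = 243; equality at z=3: no.


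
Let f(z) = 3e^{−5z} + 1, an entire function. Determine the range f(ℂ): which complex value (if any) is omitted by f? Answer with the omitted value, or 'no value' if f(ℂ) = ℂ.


Little Picard bounds the complement of f(ℂ) to at most one point.
e^{−5z} is never zero on ℂ, so 3·e^{−5z} takes every value in ℂ ∖ {0}. Adding 1 shifts the range to ℂ ∖ {1}. Thus f omits exactly the value 1.

Omitted value: 1.


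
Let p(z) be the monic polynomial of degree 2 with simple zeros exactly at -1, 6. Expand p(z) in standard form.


The polynomial is p(z) = ∏_{α ∈ S} (z − α), where S = {-1, 6}.
Expanding the product yields: p(z) = z^2 -5·z -6.
The resulting polynomial has degree 2 and real coefficients as required.

p(z) = z^2 -5·z -6.


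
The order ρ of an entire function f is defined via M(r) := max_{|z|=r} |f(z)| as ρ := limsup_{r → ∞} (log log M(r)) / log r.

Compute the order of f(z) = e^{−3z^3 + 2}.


|e^{−3z^3 + 2}| = e^{Re(-3·z^3) + 2} ≤ e^{3|z|^3 + 2} = e^{3r^3 + 2} on |z| = r, so ρ ≤ 3. Choosing z on |z|=r so that -3·z^3 is real positive (always possible by picking arg z appropriately) gives |f(z)| = e^{3r^3 + 2}, matching the bound. The additive constant 2 does not affect log log M(r) ~ 3·log r. Hence ρ = 3.
Therefore ρ = 3.

Order ρ = 3.


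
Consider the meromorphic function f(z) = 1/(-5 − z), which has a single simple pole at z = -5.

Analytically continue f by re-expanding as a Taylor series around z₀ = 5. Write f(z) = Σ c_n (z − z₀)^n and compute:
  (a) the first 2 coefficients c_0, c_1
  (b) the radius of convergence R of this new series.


Let w = z − z₀, so z = z₀ + w.
Then -5 − z = -5 − (z₀ + w) = (-5 − z₀) − w = -10 − w.
f(z) = 1/(-10 − w) = (1/(-10)) · 1/(1 − w/(-10)) = Σ_{n≥0} w^n / (-10)^(n+1).
So c_n = 1/(-10)^(n+1):
  c_0 = 1/(-10)^1 = -1/10.
  c_1 = 1/(-10)^2 = 1/100.
The series is valid for |w/d| < 1, i.e. |z − z₀| < |d|.
Radius of convergence: R = |-5 − z₀| = |-10| = 10 (distance from z₀ to the singularity z = -5).

c_0 = -1/10, c_1 = 1/100; R = 10.


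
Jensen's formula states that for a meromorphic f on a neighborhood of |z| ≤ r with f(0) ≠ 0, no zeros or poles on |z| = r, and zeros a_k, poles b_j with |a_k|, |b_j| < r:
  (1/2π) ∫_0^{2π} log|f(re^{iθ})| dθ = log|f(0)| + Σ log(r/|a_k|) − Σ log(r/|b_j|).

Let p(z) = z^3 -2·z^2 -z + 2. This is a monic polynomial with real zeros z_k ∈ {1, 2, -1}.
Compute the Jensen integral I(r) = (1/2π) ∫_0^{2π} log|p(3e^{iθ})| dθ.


Zeros: -1, 1, 2; r = 3.
Inside |z| < r: -1, 1, 2. Outside (|z| ≥ r): ∅.
p(0) = 2, so log|p(0)| = log(2) = 0.6931.
Apply Jensen: I(r) = log|p(0)| + Σ_k log(r/|z_k|), summed over zeros inside |z| < r.
  log(r/|z_k|) for z_k = 1: log(3/1) = 1.0986
  log(r/|z_k|) for z_k = 2: log(3/2) = 0.4055
  log(r/|z_k|) for z_k = -1: log(3/1) = 1.0986
Sum over inside zeros: 2.6027.
I(r) = log|p(0)| + (inside sum) = 0.6931 + 2.6027 = 3.2958.
Closed form (all zeros inside, monic): I(r) = n·log(r) = 3·log(3) = 3.2958. ✓

I(r) ≈ 3.2958.


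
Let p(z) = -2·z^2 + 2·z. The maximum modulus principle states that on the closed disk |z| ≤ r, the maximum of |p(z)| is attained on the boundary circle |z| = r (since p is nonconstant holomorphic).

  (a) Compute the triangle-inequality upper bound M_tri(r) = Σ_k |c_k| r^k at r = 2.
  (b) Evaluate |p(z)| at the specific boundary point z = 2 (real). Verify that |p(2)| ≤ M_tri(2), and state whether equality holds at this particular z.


Coefficients: c_0 = 0, c_1 = 2, c_2 = -2. Radius r = 2.
Part (a). Triangle bound: M_tri(r) = Σ_k |c_k| r^k
  = |0|·2^0 + |2|·2^1 + |-2|·2^2
  = 0 + 4 + 8 = 12.
This bounds M(r) := max_{|z|=r} |p(z)| from above; equality holds iff all terms c_k z^k can be made to align in phase at a single z on |z|=r.
Part (b). At z = 2 (real, on the circle |z| = r):
  p(2) = (0)·2^0 + (2)·2^1 + (-2)·2^2 = -4.
  |p(2)| = 4.
Check: |p(2)| = 4 ≤ 12 = M_tri(2). ✓ Equality does not hold at z = 2 (the coefficients have mixed signs, so the terms do not all align in phase there).

M_tri(2) = 12; |p(2)| = 4; equality at z=2: no.


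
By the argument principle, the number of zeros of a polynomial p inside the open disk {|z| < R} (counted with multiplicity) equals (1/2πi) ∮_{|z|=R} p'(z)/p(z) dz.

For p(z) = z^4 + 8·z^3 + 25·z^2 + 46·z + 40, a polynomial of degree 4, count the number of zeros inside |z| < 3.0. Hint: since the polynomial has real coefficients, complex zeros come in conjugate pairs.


The zeros of p are: -2, (-1 + 2i), (-1 - 2i), -4.
Their magnitudes are: 2, 2.236, 2.236, 4.
Zeros with |z| < R = 3.0: -2, (-1 + 2i), (-1 - 2i).
Count = 3.
By the argument principle, (1/2πi) ∮_{|z|=R} p'(z)/p(z) dz equals exactly this count.

Number of zeros inside |z| < 3.0: 3.


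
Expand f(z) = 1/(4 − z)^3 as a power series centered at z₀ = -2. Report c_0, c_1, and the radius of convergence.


Let w = z − z₀, so z = z₀ + w.
Then 4 − z = 4 − (z₀ + w) = (4 − z₀) − w = 6 − w.
f(z) = 1/(6 − w)^3 = (1/(6)^3) · (1 − w/(6))^{−3}.
By the binomial series (1−u)^{−3} = Σ_{n≥0} C(n+2, 2) u^n for |u|<1, with u = w/(6):
  c_n = C(n+2, 2) / (6)^(n+3).
  c_0 = 1/(6)^3 = 1/216.
  c_1 = 3/(6)^4 = 1/432.
The series is valid for |w/d| < 1, i.e. |z − z₀| < |d|.
Radius of convergence: R = |4 − z₀| = |6| = 6 (distance from z₀ to the singularity z = 4).

c_0 = 1/216, c_1 = 1/432; R = 6.


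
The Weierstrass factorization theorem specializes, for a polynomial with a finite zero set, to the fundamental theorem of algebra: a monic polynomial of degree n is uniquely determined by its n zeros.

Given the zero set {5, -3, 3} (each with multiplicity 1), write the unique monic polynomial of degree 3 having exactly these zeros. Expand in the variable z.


The polynomial is p(z) = ∏_{α ∈ S} (z − α), where S = {5, -3, 3}.
Expanding the product yields: p(z) = z^3 -5·z^2 -9·z + 45.
The resulting polynomial has degree 3 and real coefficients as required.

p(z) = z^3 -5·z^2 -9·z + 45.


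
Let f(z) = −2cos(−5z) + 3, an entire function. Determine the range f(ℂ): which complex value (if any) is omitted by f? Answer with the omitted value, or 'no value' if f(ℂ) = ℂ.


Little Picard bounds the complement of f(ℂ) to at most one point.
cos is entire and surjective onto ℂ: for every w ∈ ℂ, cos(ζ) = w has a solution ζ ∈ ℂ (e.g., via the complex inverse arccos). With ζ = −5z this gives z = ζ/(-5). Then -2·cos(−5z) takes every value in -2·ℂ = ℂ, and adding 3 is a bijection of ℂ. So f is surjective and omits no value. (Note: only on the real line is cos bounded by [−1, 1].)

Omitted value: no value.


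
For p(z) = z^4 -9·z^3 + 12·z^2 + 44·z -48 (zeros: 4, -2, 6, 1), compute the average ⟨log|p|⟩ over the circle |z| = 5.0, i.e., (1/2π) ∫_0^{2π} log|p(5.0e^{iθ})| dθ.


Zeros: -2, 1, 4, 6; r = 5.0.
Inside |z| < r: -2, 1, 4. Outside (|z| ≥ r): 6.
p(0) = -48, so log|p(0)| = log(48) = 3.8712.
Apply Jensen: I(r) = log|p(0)| + Σ_k log(r/|z_k|), summed over zeros inside |z| < r.
  log(r/|z_k|) for z_k = 4: log(5.0/4) = 0.2231
  log(r/|z_k|) for z_k = -2: log(5.0/2) = 0.9163
  log(r/|z_k|) for z_k = 1: log(5.0/1) = 1.6094
  Outside zeros (6) contribute nothing to the Jensen sum.
Sum over inside zeros: 2.7489.
I(r) = log|p(0)| + (inside sum) = 3.8712 + 2.7489 = 6.6201.
Note: since some zeros are outside |z| ≤ r, the simplified n·log(r) form does NOT apply — only the inside zeros contribute.

I(r) ≈ 6.6201.


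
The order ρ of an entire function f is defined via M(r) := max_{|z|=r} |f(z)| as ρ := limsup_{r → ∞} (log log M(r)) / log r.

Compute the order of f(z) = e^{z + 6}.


|e^{z + 6}| = e^{Re(1·z) + 6} ≤ e^{1|z|^1 + 6} = e^{1r^1 + 6} on |z| = r, so ρ ≤ 1. Choosing z on |z|=r so that 1·z is real positive (always possible by picking arg z appropriately) gives |f(z)| = e^{1r^1 + 6}, matching the bound. The additive constant 6 does not affect log log M(r) ~ 1·log r. Hence ρ = 1.
Therefore ρ = 1.

Order ρ = 1.


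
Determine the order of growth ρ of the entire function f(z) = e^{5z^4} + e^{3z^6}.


Each summand is entire of order 4 and 6 respectively (as in the single-exponential case). The order of a sum is at most the max of the orders, so ρ ≤ 6. For the lower bound: on |z|=r choose arg z so that 3z^6 is real positive; then |e^{3z^6}| = e^{3r^6} while |e^{5z^4}| ≤ e^{5r^4} = o(e^{3r^6}). So |f| ≥ e^{3r^6}(1 − o(1)) and ρ ≥ 6. Hence ρ = max(4, 6) = 6.
Therefore ρ = 6.

Order ρ = 6.


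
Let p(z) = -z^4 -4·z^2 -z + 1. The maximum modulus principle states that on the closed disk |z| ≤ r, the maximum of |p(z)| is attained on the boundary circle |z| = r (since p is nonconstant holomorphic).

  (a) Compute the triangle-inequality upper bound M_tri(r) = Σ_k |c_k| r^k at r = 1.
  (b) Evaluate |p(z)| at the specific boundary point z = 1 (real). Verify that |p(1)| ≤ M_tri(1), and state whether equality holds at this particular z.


Coefficients: c_0 = 1, c_1 = -1, c_2 = -4, c_3 = 0, c_4 = -1. Radius r = 1.
Part (a). Triangle bound: M_tri(r) = Σ_k |c_k| r^k
  = |1|·1^0 + |-1|·1^1 + |-4|·1^2 + |0|·1^3 + |-1|·1^4
  = 1 + 1 + 4 + 0 + 1 = 7.
This bounds M(r) := max_{|z|=r} |p(z)| from above; equality holds iff all terms c_k z^k can be made to align in phase at a single z on |z|=r.
Part (b). At z = 1 (real, on the circle |z| = r):
  p(1) = (1)·1^0 + (-1)·1^1 + (-4)·1^2 + (0)·1^3 + (-1)·1^4 = -5.
  |p(1)| = 5.
Check: |p(1)| = 5 ≤ 7 = M_tri(1). ✓ Equality does not hold at z = 1 (the coefficients have mixed signs, so the terms do not all align in phase there).

M_tri(1) = 7; |p(1)| = 5; equality at z=1: no.


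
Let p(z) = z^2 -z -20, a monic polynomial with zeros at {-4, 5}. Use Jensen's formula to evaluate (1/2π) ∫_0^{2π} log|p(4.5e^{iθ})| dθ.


Zeros: -4, 5; r = 4.5.
Inside |z| < r: -4. Outside (|z| ≥ r): 5.
p(0) = -20, so log|p(0)| = log(20) = 2.9957.
Apply Jensen: I(r) = log|p(0)| + Σ_k log(r/|z_k|), summed over zeros inside |z| < r.
  log(r/|z_k|) for z_k = -4: log(4.5/4) = 0.1178
  Outside zeros (5) contribute nothing to the Jensen sum.
Sum over inside zeros: 0.1178.
I(r) = log|p(0)| + (inside sum) = 2.9957 + 0.1178 = 3.1135.
Note: since some zeros are outside |z| ≤ r, the simplified n·log(r) form does NOT apply — only the inside zeros contribute.

I(r) ≈ 3.1135.


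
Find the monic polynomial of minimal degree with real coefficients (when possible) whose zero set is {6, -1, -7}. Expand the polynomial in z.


The polynomial is p(z) = ∏_{α ∈ S} (z − α), where S = {6, -1, -7}.
Expanding the product yields: p(z) = z^3 + 2·z^2 -41·z -42.
The resulting polynomial has degree 3 and real coefficients as required.

p(z) = z^3 + 2·z^2 -41·z -42.


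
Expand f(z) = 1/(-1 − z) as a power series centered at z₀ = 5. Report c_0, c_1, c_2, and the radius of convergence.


Let w = z − z₀, so z = z₀ + w.
Then -1 − z = -1 − (z₀ + w) = (-1 − z₀) − w = -6 − w.
f(z) = 1/(-6 − w) = (1/(-6)) · 1/(1 − w/(-6)) = Σ_{n≥0} w^n / (-6)^(n+1).
So c_n = 1/(-6)^(n+1):
  c_0 = 1/(-6)^1 = -1/6.
  c_1 = 1/(-6)^2 = 1/36.
  c_2 = 1/(-6)^3 = -1/216.
The series is valid for |w/d| < 1, i.e. |z − z₀| < |d|.
Radius of convergence: R = |-1 − z₀| = |-6| = 6 (distance from z₀ to the singularity z = -1).

c_0 = -1/6, c_1 = 1/36, c_2 = -1/216; R = 6.


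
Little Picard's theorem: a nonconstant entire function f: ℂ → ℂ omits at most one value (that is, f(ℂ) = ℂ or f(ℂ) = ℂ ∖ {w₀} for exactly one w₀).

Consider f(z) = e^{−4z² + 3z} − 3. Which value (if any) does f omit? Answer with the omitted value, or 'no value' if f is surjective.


Little Picard bounds the complement of f(ℂ) to at most one point.
The exponent g(z) = −4z² + 3z is a nonconstant polynomial, hence surjective onto ℂ. So e^{g(z)} takes every value in {e^w : w ∈ ℂ} = ℂ ∖ {0}. Adding -3 shifts the range to ℂ ∖ {-3}. f omits exactly -3.

Omitted value: -3.


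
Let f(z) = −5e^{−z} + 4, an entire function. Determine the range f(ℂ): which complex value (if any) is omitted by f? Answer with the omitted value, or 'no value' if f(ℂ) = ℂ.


Little Picard bounds the complement of f(ℂ) to at most one point.
e^{−z} is never zero on ℂ, so -5·e^{−z} takes every value in ℂ ∖ {0}. Adding 4 shifts the range to ℂ ∖ {4}. Thus f omits exactly the value 4.

Omitted value: 4.


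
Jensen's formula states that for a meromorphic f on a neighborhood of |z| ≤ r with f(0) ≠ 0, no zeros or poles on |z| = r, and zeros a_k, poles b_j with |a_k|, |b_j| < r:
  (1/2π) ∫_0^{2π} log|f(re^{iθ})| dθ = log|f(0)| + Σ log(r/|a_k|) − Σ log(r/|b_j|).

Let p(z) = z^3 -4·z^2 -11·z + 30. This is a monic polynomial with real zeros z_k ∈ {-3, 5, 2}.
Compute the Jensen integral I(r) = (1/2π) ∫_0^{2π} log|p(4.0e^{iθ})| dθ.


Zeros: -3, 2, 5; r = 4.0.
Inside |z| < r: -3, 2. Outside (|z| ≥ r): 5.
p(0) = 30, so log|p(0)| = log(30) = 3.4012.
Apply Jensen: I(r) = log|p(0)| + Σ_k log(r/|z_k|), summed over zeros inside |z| < r.
  log(r/|z_k|) for z_k = -3: log(4.0/3) = 0.2877
  log(r/|z_k|) for z_k = 2: log(4.0/2) = 0.6931
  Outside zeros (5) contribute nothing to the Jensen sum.
Sum over inside zeros: 0.9808.
I(r) = log|p(0)| + (inside sum) = 3.4012 + 0.9808 = 4.3820.
Note: since some zeros are outside |z| ≤ r, the simplified n·log(r) form does NOT apply — only the inside zeros contribute.

I(r) ≈ 4.3820.


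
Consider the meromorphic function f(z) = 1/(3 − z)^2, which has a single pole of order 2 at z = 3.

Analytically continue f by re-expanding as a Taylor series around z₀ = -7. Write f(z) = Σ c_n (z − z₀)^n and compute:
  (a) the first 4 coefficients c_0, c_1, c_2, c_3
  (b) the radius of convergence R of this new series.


Let w = z − z₀, so z = z₀ + w.
Then 3 − z = 3 − (z₀ + w) = (3 − z₀) − w = 10 − w.
f(z) = 1/(10 − w)^2 = (1/(10)^2) · (1 − w/(10))^{−2}.
By the binomial series (1−u)^{−2} = Σ_{n≥0} C(n+1, 1) u^n for |u|<1, with u = w/(10):
  c_n = C(n+1, 1) / (10)^(n+2).
  c_0 = 1/(10)^2 = 1/100.
  c_1 = 2/(10)^3 = 1/500.
  c_2 = 3/(10)^4 = 3/10000.
  c_3 = 4/(10)^5 = 1/25000.
The series is valid for |w/d| < 1, i.e. |z − z₀| < |d|.
Radius of convergence: R = |3 − z₀| = |10| = 10 (distance from z₀ to the singularity z = 3).

c_0 = 1/100, c_1 = 1/500, c_2 = 3/10000, c_3 = 1/25000; R = 10.


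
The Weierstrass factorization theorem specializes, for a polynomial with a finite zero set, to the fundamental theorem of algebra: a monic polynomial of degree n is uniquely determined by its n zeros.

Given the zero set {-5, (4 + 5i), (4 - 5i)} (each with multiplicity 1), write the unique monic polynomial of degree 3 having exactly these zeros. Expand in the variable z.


The polynomial is p(z) = ∏_{α ∈ S} (z − α), where S = {-5, (4 + 5i), (4 - 5i)}.
Expanding the product yields: p(z) = z^3 -3·z^2 + z + 205.
Note conjugate pairs combine to real quadratics: (z − (4+5i))(z − (4−5i)) = z² − 8z + 41.
The resulting polynomial has degree 3 and real coefficients as required.

p(z) = z^3 -3·z^2 + z + 205.


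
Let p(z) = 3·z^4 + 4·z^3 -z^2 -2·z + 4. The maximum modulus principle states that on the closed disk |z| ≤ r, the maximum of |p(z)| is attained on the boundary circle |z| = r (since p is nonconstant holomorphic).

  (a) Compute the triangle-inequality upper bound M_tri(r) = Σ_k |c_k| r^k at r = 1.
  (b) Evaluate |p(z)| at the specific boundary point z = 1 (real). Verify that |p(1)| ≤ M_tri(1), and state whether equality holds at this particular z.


Coefficients: c_0 = 4, c_1 = -2, c_2 = -1, c_3 = 4, c_4 = 3. Radius r = 1.
Part (a). Triangle bound: M_tri(r) = Σ_k |c_k| r^k
  = |4|·1^0 + |-2|·1^1 + |-1|·1^2 + |4|·1^3 + |3|·1^4
  = 4 + 2 + 1 + 4 + 3 = 14.
This bounds M(r) := max_{|z|=r} |p(z)| from above; equality holds iff all terms c_k z^k can be made to align in phase at a single z on |z|=r.
Part (b). At z = 1 (real, on the circle |z| = r):
  p(1) = (4)·1^0 + (-2)·1^1 + (-1)·1^2 + (4)·1^3 + (3)·1^4 = 8.
  |p(1)| = 8.
Check: |p(1)| = 8 ≤ 14 = M_tri(1). ✓ Equality does not hold at z = 1 (the coefficients have mixed signs, so the terms do not all align in phase there).

M_tri(1) = 14; |p(1)| = 8; equality at z=1: no.


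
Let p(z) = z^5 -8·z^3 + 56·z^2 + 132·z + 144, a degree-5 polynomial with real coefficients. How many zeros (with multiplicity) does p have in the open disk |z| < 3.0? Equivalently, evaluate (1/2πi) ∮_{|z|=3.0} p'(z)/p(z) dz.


The zeros of p are: (-1 + 1i), (-1 - 1i), (3 + 3i), (3 - 3i), -4.
Their magnitudes are: 1.414, 1.414, 4.243, 4.243, 4.
Zeros with |z| < R = 3.0: (-1 + 1i), (-1 - 1i).
Count = 2.
By the argument principle, (1/2πi) ∮_{|z|=R} p'(z)/p(z) dz equals exactly this count.

Number of zeros inside |z| < 3.0: 2.


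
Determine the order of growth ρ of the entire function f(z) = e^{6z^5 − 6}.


|e^{6z^5 − 6}| = e^{Re(6·z^5) + -6} ≤ e^{6|z|^5 + -6} = e^{6r^5 + -6} on |z| = r, so ρ ≤ 5. Choosing z on |z|=r so that 6·z^5 is real positive (always possible by picking arg z appropriately) gives |f(z)| = e^{6r^5 + -6}, matching the bound. The additive constant -6 does not affect log log M(r) ~ 5·log r. Hence ρ = 5.
Therefore ρ = 5.

Order ρ = 5.


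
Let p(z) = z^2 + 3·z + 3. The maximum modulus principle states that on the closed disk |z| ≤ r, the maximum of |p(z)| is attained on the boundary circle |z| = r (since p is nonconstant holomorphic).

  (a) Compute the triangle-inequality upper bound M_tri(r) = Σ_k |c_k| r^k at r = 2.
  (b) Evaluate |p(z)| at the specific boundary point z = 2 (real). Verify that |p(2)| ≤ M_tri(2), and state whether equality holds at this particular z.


Coefficients: c_0 = 3, c_1 = 3, c_2 = 1. Radius r = 2.
Part (a). Triangle bound: M_tri(r) = Σ_k |c_k| r^k
  = |3|·2^0 + |3|·2^1 + |1|·2^2
  = 3 + 6 + 4 = 13.
This bounds M(r) := max_{|z|=r} |p(z)| from above; equality holds iff all terms c_k z^k can be made to align in phase at a single z on |z|=r.
Part (b). At z = 2 (real, on the circle |z| = r):
  p(2) = (3)·2^0 + (3)·2^1 + (1)·2^2 = 13.
  |p(2)| = 13.
Since all nonzero coefficients share the same sign, |p(2)| = 13 = M_tri(2); the triangle bound is attained at z = 2, so in fact M(r) = 13.

M_tri(2) = 13; |p(2)| = 13; equality at z=2: yes.


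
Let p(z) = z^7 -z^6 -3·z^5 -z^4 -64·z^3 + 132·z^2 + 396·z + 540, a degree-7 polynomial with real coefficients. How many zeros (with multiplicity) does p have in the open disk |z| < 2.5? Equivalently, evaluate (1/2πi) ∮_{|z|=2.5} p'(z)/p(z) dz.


The zeros of p are: (-1 + 1i), (-1 - 1i), (0 + 3i), (0 - 3i), -3, (3 + 1i), (3 - 1i).
Their magnitudes are: 1.414, 1.414, 3, 3, 3, 3.162, 3.162.
Zeros with |z| < R = 2.5: (-1 + 1i), (-1 - 1i).
Count = 2.
By the argument principle, (1/2πi) ∮_{|z|=R} p'(z)/p(z) dz equals exactly this count.

Number of zeros inside |z| < 2.5: 2.


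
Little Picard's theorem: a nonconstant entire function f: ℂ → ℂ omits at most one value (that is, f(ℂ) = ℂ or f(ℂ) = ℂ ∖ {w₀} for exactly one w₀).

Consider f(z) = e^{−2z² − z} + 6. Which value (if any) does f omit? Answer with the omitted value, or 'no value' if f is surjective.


Little Picard bounds the complement of f(ℂ) to at most one point.
The exponent g(z) = −2z² − z is a nonconstant polynomial, hence surjective onto ℂ. So e^{g(z)} takes every value in {e^w : w ∈ ℂ} = ℂ ∖ {0}. Adding 6 shifts the range to ℂ ∖ {6}. f omits exactly 6.

Omitted value: 6.


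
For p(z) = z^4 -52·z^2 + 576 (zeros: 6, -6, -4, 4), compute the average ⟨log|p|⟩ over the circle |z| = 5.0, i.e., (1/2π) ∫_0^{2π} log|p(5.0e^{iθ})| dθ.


Zeros: -6, -4, 4, 6; r = 5.0.
Inside |z| < r: -4, 4. Outside (|z| ≥ r): -6, 6.
p(0) = 576, so log|p(0)| = log(576) = 6.3561.
Apply Jensen: I(r) = log|p(0)| + Σ_k log(r/|z_k|), summed over zeros inside |z| < r.
  log(r/|z_k|) for z_k = -4: log(5.0/4) = 0.2231
  log(r/|z_k|) for z_k = 4: log(5.0/4) = 0.2231
  Outside zeros (-6, 6) contribute nothing to the Jensen sum.
Sum over inside zeros: 0.4463.
I(r) = log|p(0)| + (inside sum) = 6.3561 + 0.4463 = 6.8024.
Note: since some zeros are outside |z| ≤ r, the simplified n·log(r) form does NOT apply — only the inside zeros contribute.

I(r) ≈ 6.8024.


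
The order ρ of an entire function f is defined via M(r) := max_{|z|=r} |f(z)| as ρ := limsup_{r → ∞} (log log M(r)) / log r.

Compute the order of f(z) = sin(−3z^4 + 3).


Write sin(w) = (e^{iw} ± e^{−iw})/(2 or 2i), so |sin(w)| ≤ e^{|w|}. With w = −3z^4 + 3, |w| ≤ 3r^4 + 3 on |z|=r, giving M(r) ≤ e^{3r^4 + 3} and ρ ≤ 4. For the lower bound, choose z on |z|=r with -3z^4 purely imaginary of modulus 3r^4; then |sin(−3z^4 + 3)| grows like e^{3r^4}/2, so ρ ≥ 4. Hence ρ = 4.
Therefore ρ = 4.

Order ρ = 4.


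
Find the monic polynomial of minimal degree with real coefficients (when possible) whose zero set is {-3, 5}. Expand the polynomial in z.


The polynomial is p(z) = ∏_{α ∈ S} (z − α), where S = {-3, 5}.
Expanding the product yields: p(z) = z^2 -2·z -15.
The resulting polynomial has degree 2 and real coefficients as required.

p(z) = z^2 -2·z -15.


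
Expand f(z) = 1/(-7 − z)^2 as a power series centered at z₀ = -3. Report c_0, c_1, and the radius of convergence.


Let w = z − z₀, so z = z₀ + w.
Then -7 − z = -7 − (z₀ + w) = (-7 − z₀) − w = -4 − w.
f(z) = 1/(-4 − w)^2 = (1/(-4)^2) · (1 − w/(-4))^{−2}.
By the binomial series (1−u)^{−2} = Σ_{n≥0} C(n+1, 1) u^n for |u|<1, with u = w/(-4):
  c_n = C(n+1, 1) / (-4)^(n+2).
  c_0 = 1/(-4)^2 = 1/16.
  c_1 = 2/(-4)^3 = -1/32.
The series is valid for |w/d| < 1, i.e. |z − z₀| < |d|.
Radius of convergence: R = |-7 − z₀| = |-4| = 4 (distance from z₀ to the singularity z = -7).

c_0 = 1/16, c_1 = -1/32; R = 4.


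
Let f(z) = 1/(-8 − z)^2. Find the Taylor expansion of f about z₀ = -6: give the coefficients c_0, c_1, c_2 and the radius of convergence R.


Let w = z − z₀, so z = z₀ + w.
Then -8 − z = -8 − (z₀ + w) = (-8 − z₀) − w = -2 − w.
f(z) = 1/(-2 − w)^2 = (1/(-2)^2) · (1 − w/(-2))^{−2}.
By the binomial series (1−u)^{−2} = Σ_{n≥0} C(n+1, 1) u^n for |u|<1, with u = w/(-2):
  c_n = C(n+1, 1) / (-2)^(n+2).
  c_0 = 1/(-2)^2 = 1/4.
  c_1 = 2/(-2)^3 = -1/4.
  c_2 = 3/(-2)^4 = 3/16.
The series is valid for |w/d| < 1, i.e. |z − z₀| < |d|.
Radius of convergence: R = |-8 − z₀| = |-2| = 2 (distance from z₀ to the singularity z = -8).

c_0 = 1/4, c_1 = -1/4, c_2 = 3/16; R = 2.


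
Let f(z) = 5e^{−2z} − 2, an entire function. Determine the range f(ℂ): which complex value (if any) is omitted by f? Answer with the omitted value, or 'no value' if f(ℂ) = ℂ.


Little Picard bounds the complement of f(ℂ) to at most one point.
e^{−2z} is never zero on ℂ, so 5·e^{−2z} takes every value in ℂ ∖ {0}. Adding -2 shifts the range to ℂ ∖ {-2}. Thus f omits exactly the value -2.

Omitted value: -2.


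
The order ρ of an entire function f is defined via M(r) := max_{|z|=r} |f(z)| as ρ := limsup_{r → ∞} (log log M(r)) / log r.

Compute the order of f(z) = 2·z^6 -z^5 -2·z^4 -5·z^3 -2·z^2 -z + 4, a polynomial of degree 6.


|f(z)| ≤ Σ|c_k|·r^k = O(r^6) as r → ∞. Polynomial growth is O(e^{r^ε}) for every ε > 0 (since r^6/e^{r^ε} → 0), so ρ ≤ ε for all ε > 0, i.e. ρ = 0. Every nonconstant polynomial has order 0.
Therefore ρ = 0.

Order ρ = 0.


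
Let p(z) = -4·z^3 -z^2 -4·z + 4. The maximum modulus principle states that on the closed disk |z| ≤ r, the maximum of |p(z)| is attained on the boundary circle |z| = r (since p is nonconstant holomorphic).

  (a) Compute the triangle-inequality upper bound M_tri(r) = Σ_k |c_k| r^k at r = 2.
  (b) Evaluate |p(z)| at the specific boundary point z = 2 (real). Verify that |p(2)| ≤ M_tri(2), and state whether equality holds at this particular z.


Coefficients: c_0 = 4, c_1 = -4, c_2 = -1, c_3 = -4. Radius r = 2.
Part (a). Triangle bound: M_tri(r) = Σ_k |c_k| r^k
  = |4|·2^0 + |-4|·2^1 + |-1|·2^2 + |-4|·2^3
  = 4 + 8 + 4 + 32 = 48.
This bounds M(r) := max_{|z|=r} |p(z)| from above; equality holds iff all terms c_k z^k can be made to align in phase at a single z on |z|=r.
Part (b). At z = 2 (real, on the circle |z| = r):
  p(2) = (4)·2^0 + (-4)·2^1 + (-1)·2^2 + (-4)·2^3 = -40.
  |p(2)| = 40.
Check: |p(2)| = 40 ≤ 48 = M_tri(2). ✓ Equality does not hold at z = 2 (the coefficients have mixed signs, so the terms do not all align in phase there).

M_tri(2) = 48; |p(2)| = 40; equality at z=2: no.


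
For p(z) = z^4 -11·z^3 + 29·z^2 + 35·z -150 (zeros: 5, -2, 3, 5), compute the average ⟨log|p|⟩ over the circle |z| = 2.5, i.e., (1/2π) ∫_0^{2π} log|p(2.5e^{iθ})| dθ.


Zeros: -2, 3, 5, 5; r = 2.5.
Inside |z| < r: -2. Outside (|z| ≥ r): 3, 5, 5.
p(0) = -150, so log|p(0)| = log(150) = 5.0106.
Apply Jensen: I(r) = log|p(0)| + Σ_k log(r/|z_k|), summed over zeros inside |z| < r.
  log(r/|z_k|) for z_k = -2: log(2.5/2) = 0.2231
  Outside zeros (3, 5, 5) contribute nothing to the Jensen sum.
Sum over inside zeros: 0.2231.
I(r) = log|p(0)| + (inside sum) = 5.0106 + 0.2231 = 5.2338.
Note: since some zeros are outside |z| ≤ r, the simplified n·log(r) form does NOT apply — only the inside zeros contribute.

I(r) ≈ 5.2338.


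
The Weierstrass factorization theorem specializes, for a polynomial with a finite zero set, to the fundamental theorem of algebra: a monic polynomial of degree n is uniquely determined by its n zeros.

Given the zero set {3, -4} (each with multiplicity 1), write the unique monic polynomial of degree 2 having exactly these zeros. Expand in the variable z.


The polynomial is p(z) = ∏_{α ∈ S} (z − α), where S = {3, -4}.
Expanding the product yields: p(z) = z^2 + z -12.
The resulting polynomial has degree 2 and real coefficients as required.

p(z) = z^2 + z -12.


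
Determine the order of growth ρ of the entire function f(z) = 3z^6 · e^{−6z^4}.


M(r) = max_{|z|=r} |3|·|z|^6·|e^{−6z^4}| = 3·r^6 · e^{6r^4} (the factors attain their maxima compatibly on |z|=r). Then log M(r) = log 3 + 6·log r + 6r^4, dominated by the last term, so log log M(r) ~ 4·log r. The polynomial factor 3z^6 contributes only a log r term and does not affect the order. ρ = 4.
Therefore ρ = 4.

Order ρ = 4.


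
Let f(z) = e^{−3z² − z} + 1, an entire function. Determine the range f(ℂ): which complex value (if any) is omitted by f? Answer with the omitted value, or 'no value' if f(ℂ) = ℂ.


Little Picard bounds the complement of f(ℂ) to at most one point.
The exponent g(z) = −3z² − z is a nonconstant polynomial, hence surjective onto ℂ. So e^{g(z)} takes every value in {e^w : w ∈ ℂ} = ℂ ∖ {0}. Adding 1 shifts the range to ℂ ∖ {1}. f omits exactly 1.

Omitted value: 1.


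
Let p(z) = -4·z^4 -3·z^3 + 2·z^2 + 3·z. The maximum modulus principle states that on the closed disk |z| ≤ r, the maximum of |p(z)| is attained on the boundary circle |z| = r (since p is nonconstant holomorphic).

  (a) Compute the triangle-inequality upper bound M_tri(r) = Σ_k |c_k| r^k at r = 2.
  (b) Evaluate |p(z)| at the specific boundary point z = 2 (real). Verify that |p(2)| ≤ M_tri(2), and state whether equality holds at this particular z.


Coefficients: c_0 = 0, c_1 = 3, c_2 = 2, c_3 = -3, c_4 = -4. Radius r = 2.
Part (a). Triangle bound: M_tri(r) = Σ_k |c_k| r^k
  = |0|·2^0 + |3|·2^1 + |2|·2^2 + |-3|·2^3 + |-4|·2^4
  = 0 + 6 + 8 + 24 + 64 = 102.
This bounds M(r) := max_{|z|=r} |p(z)| from above; equality holds iff all terms c_k z^k can be made to align in phase at a single z on |z|=r.
Part (b). At z = 2 (real, on the circle |z| = r):
  p(2) = (0)·2^0 + (3)·2^1 + (2)·2^2 + (-3)·2^3 + (-4)·2^4 = -74.
  |p(2)| = 74.
Check: |p(2)| = 74 ≤ 102 = M_tri(2). ✓ Equality does not hold at z = 2 (the coefficients have mixed signs, so the terms do not all align in phase there).

M_tri(2) = 102; |p(2)| = 74; equality at z=2: no.


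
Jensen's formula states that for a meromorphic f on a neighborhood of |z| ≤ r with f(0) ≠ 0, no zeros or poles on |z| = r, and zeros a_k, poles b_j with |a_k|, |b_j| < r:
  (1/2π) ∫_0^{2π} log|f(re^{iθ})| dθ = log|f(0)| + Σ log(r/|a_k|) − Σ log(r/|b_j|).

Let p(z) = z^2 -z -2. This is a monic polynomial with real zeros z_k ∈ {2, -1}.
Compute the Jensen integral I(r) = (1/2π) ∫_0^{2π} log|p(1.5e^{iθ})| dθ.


Zeros: -1, 2; r = 1.5.
Inside |z| < r: -1. Outside (|z| ≥ r): 2.
p(0) = -2, so log|p(0)| = log(2) = 0.6931.
Apply Jensen: I(r) = log|p(0)| + Σ_k log(r/|z_k|), summed over zeros inside |z| < r.
  log(r/|z_k|) for z_k = -1: log(1.5/1) = 0.4055
  Outside zeros (2) contribute nothing to the Jensen sum.
Sum over inside zeros: 0.4055.
I(r) = log|p(0)| + (inside sum) = 0.6931 + 0.4055 = 1.0986.
Note: since some zeros are outside |z| ≤ r, the simplified n·log(r) form does NOT apply — only the inside zeros contribute.

I(r) ≈ 1.0986.


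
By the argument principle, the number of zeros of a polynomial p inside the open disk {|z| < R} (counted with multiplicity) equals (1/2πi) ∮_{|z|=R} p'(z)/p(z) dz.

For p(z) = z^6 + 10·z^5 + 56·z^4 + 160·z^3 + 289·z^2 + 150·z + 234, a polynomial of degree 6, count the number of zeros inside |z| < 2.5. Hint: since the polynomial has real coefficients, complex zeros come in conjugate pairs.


The zeros of p are: (0 + 1i), (0 - 1i), (-2 + 3i), (-2 - 3i), (-3 + 3i), (-3 - 3i).
Their magnitudes are: 1, 1, 3.606, 3.606, 4.243, 4.243.
Zeros with |z| < R = 2.5: (0 + 1i), (0 - 1i).
Count = 2.
By the argument principle, (1/2πi) ∮_{|z|=R} p'(z)/p(z) dz equals exactly this count.

Number of zeros inside |z| < 2.5: 2.


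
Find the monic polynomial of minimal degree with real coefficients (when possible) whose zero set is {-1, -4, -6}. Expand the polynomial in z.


The polynomial is p(z) = ∏_{α ∈ S} (z − α), where S = {-1, -4, -6}.
Expanding the product yields: p(z) = z^3 + 11·z^2 + 34·z + 24.
The resulting polynomial has degree 3 and real coefficients as required.

p(z) = z^3 + 11·z^2 + 34·z + 24.


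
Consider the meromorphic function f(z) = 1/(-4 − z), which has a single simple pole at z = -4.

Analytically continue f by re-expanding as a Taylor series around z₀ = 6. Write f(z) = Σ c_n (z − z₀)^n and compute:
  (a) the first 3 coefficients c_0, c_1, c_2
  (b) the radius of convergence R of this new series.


Let w = z − z₀, so z = z₀ + w.
Then -4 − z = -4 − (z₀ + w) = (-4 − z₀) − w = -10 − w.
f(z) = 1/(-10 − w) = (1/(-10)) · 1/(1 − w/(-10)) = Σ_{n≥0} w^n / (-10)^(n+1).
So c_n = 1/(-10)^(n+1):
  c_0 = 1/(-10)^1 = -1/10.
  c_1 = 1/(-10)^2 = 1/100.
  c_2 = 1/(-10)^3 = -1/1000.
The series is valid for |w/d| < 1, i.e. |z − z₀| < |d|.
Radius of convergence: R = |-4 − z₀| = |-10| = 10 (distance from z₀ to the singularity z = -4).

c_0 = -1/10, c_1 = 1/100, c_2 = -1/1000; R = 10.


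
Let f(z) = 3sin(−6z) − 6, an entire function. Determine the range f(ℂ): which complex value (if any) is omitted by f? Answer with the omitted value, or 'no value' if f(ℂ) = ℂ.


Little Picard bounds the complement of f(ℂ) to at most one point.
sin is entire and surjective onto ℂ: for every w ∈ ℂ, sin(ζ) = w has a solution ζ ∈ ℂ (e.g., via the complex inverse arcsin). With ζ = −6z this gives z = ζ/(-6). Then 3·sin(−6z) takes every value in 3·ℂ = ℂ, and adding -6 is a bijection of ℂ. So f is surjective and omits no value. (Note: only on the real line is sin bounded by [−1, 1].)

Omitted value: no value.


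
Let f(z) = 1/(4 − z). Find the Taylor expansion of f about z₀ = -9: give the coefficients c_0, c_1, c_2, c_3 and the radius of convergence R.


Let w = z − z₀, so z = z₀ + w.
Then 4 − z = 4 − (z₀ + w) = (4 − z₀) − w = 13 − w.
f(z) = 1/(13 − w) = (1/(13)) · 1/(1 − w/(13)) = Σ_{n≥0} w^n / (13)^(n+1).
So c_n = 1/(13)^(n+1):
  c_0 = 1/(13)^1 = 1/13.
  c_1 = 1/(13)^2 = 1/169.
  c_2 = 1/(13)^3 = 1/2197.
  c_3 = 1/(13)^4 = 1/28561.
The series is valid for |w/d| < 1, i.e. |z − z₀| < |d|.
Radius of convergence: R = |4 − z₀| = |13| = 13 (distance from z₀ to the singularity z = 4).

c_0 = 1/13, c_1 = 1/169, c_2 = 1/2197, c_3 = 1/28561; R = 13.


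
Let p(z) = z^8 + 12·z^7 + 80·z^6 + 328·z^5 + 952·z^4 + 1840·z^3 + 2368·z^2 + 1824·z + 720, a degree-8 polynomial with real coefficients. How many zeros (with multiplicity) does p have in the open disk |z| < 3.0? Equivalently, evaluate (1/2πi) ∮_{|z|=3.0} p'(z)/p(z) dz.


The zeros of p are: (-1 + 1i), (-1 - 1i), (-1 + 1i), (-1 - 1i), (-3 + 3i), (-3 - 3i), (-1 + 3i), (-1 - 3i).
Their magnitudes are: 1.414, 1.414, 1.414, 1.414, 4.243, 4.243, 3.162, 3.162.
Zeros with |z| < R = 3.0: (-1 + 1i), (-1 - 1i), (-1 + 1i), (-1 - 1i).
Count = 4.
By the argument principle, (1/2πi) ∮_{|z|=R} p'(z)/p(z) dz equals exactly this count.

Number of zeros inside |z| < 3.0: 4.


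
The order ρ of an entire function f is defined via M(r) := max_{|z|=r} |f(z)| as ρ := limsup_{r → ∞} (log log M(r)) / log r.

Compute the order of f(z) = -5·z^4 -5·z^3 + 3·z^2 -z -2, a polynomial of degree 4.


|f(z)| ≤ Σ|c_k|·r^k = O(r^4) as r → ∞. Polynomial growth is O(e^{r^ε}) for every ε > 0 (since r^4/e^{r^ε} → 0), so ρ ≤ ε for all ε > 0, i.e. ρ = 0. Every nonconstant polynomial has order 0.
Therefore ρ = 0.

Order ρ = 0.


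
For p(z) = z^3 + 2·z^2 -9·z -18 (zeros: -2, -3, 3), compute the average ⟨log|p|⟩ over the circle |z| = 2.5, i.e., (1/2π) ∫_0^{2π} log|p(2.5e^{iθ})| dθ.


Zeros: -3, -2, 3; r = 2.5.
Inside |z| < r: -2. Outside (|z| ≥ r): -3, 3.
p(0) = -18, so log|p(0)| = log(18) = 2.8904.
Apply Jensen: I(r) = log|p(0)| + Σ_k log(r/|z_k|), summed over zeros inside |z| < r.
  log(r/|z_k|) for z_k = -2: log(2.5/2) = 0.2231
  Outside zeros (-3, 3) contribute nothing to the Jensen sum.
Sum over inside zeros: 0.2231.
I(r) = log|p(0)| + (inside sum) = 2.8904 + 0.2231 = 3.1135.
Note: since some zeros are outside |z| ≤ r, the simplified n·log(r) form does NOT apply — only the inside zeros contribute.

I(r) ≈ 3.1135.


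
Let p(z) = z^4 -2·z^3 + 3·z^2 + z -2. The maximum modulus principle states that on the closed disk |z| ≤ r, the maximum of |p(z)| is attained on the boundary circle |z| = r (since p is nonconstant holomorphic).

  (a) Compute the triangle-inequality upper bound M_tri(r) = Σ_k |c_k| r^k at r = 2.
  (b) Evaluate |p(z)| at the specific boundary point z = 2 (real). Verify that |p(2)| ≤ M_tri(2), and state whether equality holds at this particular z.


Coefficients: c_0 = -2, c_1 = 1, c_2 = 3, c_3 = -2, c_4 = 1. Radius r = 2.
Part (a). Triangle bound: M_tri(r) = Σ_k |c_k| r^k
  = |-2|·2^0 + |1|·2^1 + |3|·2^2 + |-2|·2^3 + |1|·2^4
  = 2 + 2 + 12 + 16 + 16 = 48.
This bounds M(r) := max_{|z|=r} |p(z)| from above; equality holds iff all terms c_k z^k can be made to align in phase at a single z on |z|=r.
Part (b). At z = 2 (real, on the circle |z| = r):
  p(2) = (-2)·2^0 + (1)·2^1 + (3)·2^2 + (-2)·2^3 + (1)·2^4 = 12.
  |p(2)| = 12.
Check: |p(2)| = 12 ≤ 48 = M_tri(2). ✓ Equality does not hold at z = 2 (the coefficients have mixed signs, so the terms do not all align in phase there).

M_tri(2) = 48; |p(2)| = 12; equality at z=2: no.


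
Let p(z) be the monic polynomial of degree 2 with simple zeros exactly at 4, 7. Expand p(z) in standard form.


The polynomial is p(z) = ∏_{α ∈ S} (z − α), where S = {4, 7}.
Expanding the product yields: p(z) = z^2 -11·z + 28.
The resulting polynomial has degree 2 and real coefficients as required.

p(z) = z^2 -11·z + 28.


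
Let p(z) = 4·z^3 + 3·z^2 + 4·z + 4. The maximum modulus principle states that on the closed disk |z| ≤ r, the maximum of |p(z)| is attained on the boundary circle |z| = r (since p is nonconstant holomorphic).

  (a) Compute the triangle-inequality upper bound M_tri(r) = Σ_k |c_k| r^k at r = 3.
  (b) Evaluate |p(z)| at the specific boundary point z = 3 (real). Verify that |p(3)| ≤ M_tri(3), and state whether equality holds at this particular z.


Coefficients: c_0 = 4, c_1 = 4, c_2 = 3, c_3 = 4. Radius r = 3.
Part (a). Triangle bound: M_tri(r) = Σ_k |c_k| r^k
  = |4|·3^0 + |4|·3^1 + |3|·3^2 + |4|·3^3
  = 4 + 12 + 27 + 108 = 151.
This bounds M(r) := max_{|z|=r} |p(z)| from above; equality holds iff all terms c_k z^k can be made to align in phase at a single z on |z|=r.
Part (b). At z = 3 (real, on the circle |z| = r):
  p(3) = (4)·3^0 + (4)·3^1 + (3)·3^2 + (4)·3^3 = 151.
  |p(3)| = 151.
Since all nonzero coefficients share the same sign, |p(3)| = 151 = M_tri(3); the triangle bound is attained at z = 3, so in fact M(r) = 151.

M_tri(3) = 151; |p(3)| = 151; equality at z=3: yes.


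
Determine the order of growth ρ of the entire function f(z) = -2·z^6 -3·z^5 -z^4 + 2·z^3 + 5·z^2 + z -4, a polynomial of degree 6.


|f(z)| ≤ Σ|c_k|·r^k = O(r^6) as r → ∞. Polynomial growth is O(e^{r^ε}) for every ε > 0 (since r^6/e^{r^ε} → 0), so ρ ≤ ε for all ε > 0, i.e. ρ = 0. Every nonconstant polynomial has order 0.
Therefore ρ = 0.

Order ρ = 0.


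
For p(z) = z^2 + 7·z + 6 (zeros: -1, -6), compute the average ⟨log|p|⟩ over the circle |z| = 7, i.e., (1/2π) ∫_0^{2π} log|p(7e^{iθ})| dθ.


Zeros: -6, -1; r = 7.
Inside |z| < r: -6, -1. Outside (|z| ≥ r): ∅.
p(0) = 6, so log|p(0)| = log(6) = 1.7918.
Apply Jensen: I(r) = log|p(0)| + Σ_k log(r/|z_k|), summed over zeros inside |z| < r.
  log(r/|z_k|) for z_k = -1: log(7/1) = 1.9459
  log(r/|z_k|) for z_k = -6: log(7/6) = 0.1542
Sum over inside zeros: 2.1001.
I(r) = log|p(0)| + (inside sum) = 1.7918 + 2.1001 = 3.8918.
Closed form (all zeros inside, monic): I(r) = n·log(r) = 2·log(7) = 3.8918. ✓

I(r) ≈ 3.8918.
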